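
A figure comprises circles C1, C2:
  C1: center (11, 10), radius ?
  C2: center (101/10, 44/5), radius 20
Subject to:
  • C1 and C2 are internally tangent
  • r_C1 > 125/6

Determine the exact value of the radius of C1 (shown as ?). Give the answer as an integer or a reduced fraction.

1. [int C1,C2]  r_C1² − 40r_C1 + 1591/4 = 0  ⇒  r_C1 = 37/2 or 43/2
2. given r_C1 > 125/6: keep 43/2

43/2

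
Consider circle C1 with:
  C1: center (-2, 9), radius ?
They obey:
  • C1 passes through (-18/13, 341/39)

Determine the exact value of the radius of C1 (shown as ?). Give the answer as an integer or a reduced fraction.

1. [C1∋P]  r_C1² − 4/9 = 0  ⇒  r_C1 = 2/3 (r>0 drops 1)

2/3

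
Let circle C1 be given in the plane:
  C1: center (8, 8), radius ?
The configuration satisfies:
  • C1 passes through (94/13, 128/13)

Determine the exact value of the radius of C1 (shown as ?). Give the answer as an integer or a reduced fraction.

1. [C1∋P]  r_C1² − 4 = 0  ⇒  r_C1 = 2 (r>0 drops 1)

2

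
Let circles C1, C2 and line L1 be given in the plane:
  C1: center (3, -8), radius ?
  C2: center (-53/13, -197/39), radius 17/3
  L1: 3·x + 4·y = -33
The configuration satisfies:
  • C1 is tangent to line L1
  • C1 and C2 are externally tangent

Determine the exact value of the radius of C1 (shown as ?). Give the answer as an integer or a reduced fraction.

2

1. [C1‖L1]  r_C1² − 4 = 0  ⇒  r_C1 = 2 (r>0 drops 1)
2. [ext C1·C2]  r_C1² + (34/3)r_C1 − 80/3 = 0  ⇒  r_C1 = 2 (r>0 drops 1)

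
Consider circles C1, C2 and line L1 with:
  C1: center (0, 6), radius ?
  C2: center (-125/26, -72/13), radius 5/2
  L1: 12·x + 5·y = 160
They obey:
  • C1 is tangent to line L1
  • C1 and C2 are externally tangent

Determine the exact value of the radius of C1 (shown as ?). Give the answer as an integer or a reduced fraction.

1. [C1‖L1]  r_C1² − 100 = 0  ⇒  r_C1 = 10 (r>0 drops 1)
2. [ext C1·C2]  r_C1² + 5r_C1 − 150 = 0  ⇒  r_C1 = 10 (r>0 drops 1)

10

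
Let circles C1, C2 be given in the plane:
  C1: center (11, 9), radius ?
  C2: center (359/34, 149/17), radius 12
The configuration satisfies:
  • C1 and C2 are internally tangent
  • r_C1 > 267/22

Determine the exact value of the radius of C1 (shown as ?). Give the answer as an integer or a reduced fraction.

1. [int C1,C2]  r_C1² − 24r_C1 + 575/4 = 0  ⇒  r_C1 = 23/2 or 25/2
2. given r_C1 > 267/22: keep 25/2

25/2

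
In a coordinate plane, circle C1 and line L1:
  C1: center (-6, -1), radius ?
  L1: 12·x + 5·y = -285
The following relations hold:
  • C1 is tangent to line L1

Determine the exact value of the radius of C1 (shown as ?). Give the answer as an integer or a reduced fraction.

1. [C1‖L1]  r_C1² − 256 = 0  ⇒  r_C1 = 16 (r>0 drops 1)

16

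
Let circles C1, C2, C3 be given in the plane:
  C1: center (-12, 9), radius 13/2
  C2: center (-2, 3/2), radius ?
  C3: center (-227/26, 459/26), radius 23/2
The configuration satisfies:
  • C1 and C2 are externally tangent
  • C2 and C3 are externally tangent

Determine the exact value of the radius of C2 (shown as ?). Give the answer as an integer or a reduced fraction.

6

1. [ext C1·C2]  r_C2² + 13r_C2 − 114 = 0  ⇒  r_C2 = 6 (r>0 drops 1)
2. [ext C2·C3]  r_C2² + 23r_C2 − 174 = 0  ⇒  r_C2 = 6 (r>0 drops 1)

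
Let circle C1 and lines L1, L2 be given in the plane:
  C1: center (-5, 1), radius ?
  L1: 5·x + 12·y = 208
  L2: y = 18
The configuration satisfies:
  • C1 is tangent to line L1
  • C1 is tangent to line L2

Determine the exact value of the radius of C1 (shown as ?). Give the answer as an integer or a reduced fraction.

17

1. [C1‖L1]  r_C1² − 289 = 0  ⇒  r_C1 = 17 (r>0 drops 1)
2. [C1‖L2]  r_C1² − 289 = 0  ⇒  r_C1 = 17 (r>0 drops 1)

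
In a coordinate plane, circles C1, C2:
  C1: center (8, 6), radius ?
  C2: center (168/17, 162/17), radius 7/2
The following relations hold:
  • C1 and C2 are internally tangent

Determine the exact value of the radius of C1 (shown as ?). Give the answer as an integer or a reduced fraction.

15/2

1. [int C1,C2]  r_C1² − 7r_C1 − 15/4 = 0  ⇒  r_C1 = 15/2 (r>0 drops 1)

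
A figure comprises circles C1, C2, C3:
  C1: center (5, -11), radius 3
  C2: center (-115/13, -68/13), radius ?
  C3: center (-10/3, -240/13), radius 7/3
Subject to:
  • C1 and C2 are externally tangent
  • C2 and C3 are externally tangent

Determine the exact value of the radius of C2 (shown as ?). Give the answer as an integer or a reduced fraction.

1. [ext C1·C2]  r_C2² + 6r_C2 − 216 = 0  ⇒  r_C2 = 12 (r>0 drops 1)
2. [ext C2·C3]  r_C2² + (14/3)r_C2 − 200 = 0  ⇒  r_C2 = 12 (r>0 drops 1)

12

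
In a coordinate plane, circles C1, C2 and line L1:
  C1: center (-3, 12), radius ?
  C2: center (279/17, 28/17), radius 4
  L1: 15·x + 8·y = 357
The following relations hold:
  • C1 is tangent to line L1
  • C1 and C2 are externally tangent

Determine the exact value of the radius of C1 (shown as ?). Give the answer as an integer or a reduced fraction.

1. [C1‖L1]  r_C1² − 324 = 0  ⇒  r_C1 = 18 (r>0 drops 1)
2. [ext C1·C2]  r_C1² + 8r_C1 − 468 = 0  ⇒  r_C1 = 18 (r>0 drops 1)

18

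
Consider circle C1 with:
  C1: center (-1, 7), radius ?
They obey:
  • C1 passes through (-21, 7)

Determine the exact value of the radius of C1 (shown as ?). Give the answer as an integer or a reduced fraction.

1. [C1∋P]  r_C1² − 400 = 0  ⇒  r_C1 = 20 (r>0 drops 1)

20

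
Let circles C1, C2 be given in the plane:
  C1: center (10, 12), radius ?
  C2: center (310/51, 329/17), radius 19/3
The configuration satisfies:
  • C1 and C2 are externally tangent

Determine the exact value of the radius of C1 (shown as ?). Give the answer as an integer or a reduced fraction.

2

1. [ext C1·C2]  r_C1² + (38/3)r_C1 − 88/3 = 0  ⇒  r_C1 = 2 (r>0 drops 1)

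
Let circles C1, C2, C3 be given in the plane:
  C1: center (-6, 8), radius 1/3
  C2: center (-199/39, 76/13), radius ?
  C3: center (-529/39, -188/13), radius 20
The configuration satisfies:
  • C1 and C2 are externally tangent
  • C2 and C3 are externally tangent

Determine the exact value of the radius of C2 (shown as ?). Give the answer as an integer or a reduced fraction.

2

1. [ext C1·C2]  r_C2² + (2/3)r_C2 − 16/3 = 0  ⇒  r_C2 = 2 (r>0 drops 1)
2. [ext C2·C3]  r_C2² + 40r_C2 − 84 = 0  ⇒  r_C2 = 2 (r>0 drops 1)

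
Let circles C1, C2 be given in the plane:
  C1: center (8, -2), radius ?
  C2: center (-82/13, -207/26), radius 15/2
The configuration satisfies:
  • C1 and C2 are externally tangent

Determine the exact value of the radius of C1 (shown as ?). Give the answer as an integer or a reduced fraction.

1. [ext C1·C2]  r_C1² + 15r_C1 − 184 = 0  ⇒  r_C1 = 8 (r>0 drops 1)

8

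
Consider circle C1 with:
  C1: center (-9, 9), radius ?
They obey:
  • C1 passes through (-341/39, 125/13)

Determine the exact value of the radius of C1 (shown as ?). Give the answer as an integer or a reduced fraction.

2/3

1. [C1∋P]  r_C1² − 4/9 = 0  ⇒  r_C1 = 2/3 (r>0 drops 1)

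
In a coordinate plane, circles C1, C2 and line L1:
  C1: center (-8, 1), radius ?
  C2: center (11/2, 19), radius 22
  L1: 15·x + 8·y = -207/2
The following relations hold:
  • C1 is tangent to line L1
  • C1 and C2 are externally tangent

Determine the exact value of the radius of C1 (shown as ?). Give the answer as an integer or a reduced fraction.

1/2

1. [C1‖L1]  r_C1² − 1/4 = 0  ⇒  r_C1 = 1/2 (r>0 drops 1)
2. [ext C1·C2]  r_C1² + 44r_C1 − 89/4 = 0  ⇒  r_C1 = 1/2 (r>0 drops 1)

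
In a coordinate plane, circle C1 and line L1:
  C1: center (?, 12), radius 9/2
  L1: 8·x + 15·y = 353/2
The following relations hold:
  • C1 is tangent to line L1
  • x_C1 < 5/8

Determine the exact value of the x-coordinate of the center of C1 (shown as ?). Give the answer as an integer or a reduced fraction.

-10

1. [C1‖L1]  x_C1² + (7/8)x_C1 − 365/4 = 0  ⇒  x_C1 = -10 or 73/8
2. given x_C1 < 5/8: keep -10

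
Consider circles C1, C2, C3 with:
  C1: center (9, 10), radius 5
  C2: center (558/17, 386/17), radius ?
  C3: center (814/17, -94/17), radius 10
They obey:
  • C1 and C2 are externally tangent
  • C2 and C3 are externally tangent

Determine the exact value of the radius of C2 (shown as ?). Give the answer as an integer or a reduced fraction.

1. [ext C1·C2]  r_C2² + 10r_C2 − 704 = 0  ⇒  r_C2 = 22 (r>0 drops 1)
2. [ext C2·C3]  r_C2² + 20r_C2 − 924 = 0  ⇒  r_C2 = 22 (r>0 drops 1)

22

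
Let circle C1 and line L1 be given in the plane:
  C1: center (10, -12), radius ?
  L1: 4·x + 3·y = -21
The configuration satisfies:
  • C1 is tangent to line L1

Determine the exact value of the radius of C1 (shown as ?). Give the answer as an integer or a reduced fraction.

5

1. [C1‖L1]  r_C1² − 25 = 0  ⇒  r_C1 = 5 (r>0 drops 1)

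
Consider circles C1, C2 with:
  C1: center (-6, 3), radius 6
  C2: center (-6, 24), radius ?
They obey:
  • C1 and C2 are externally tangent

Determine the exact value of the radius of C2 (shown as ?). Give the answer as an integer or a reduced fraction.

1. [ext C1·C2]  r_C2² + 12r_C2 − 405 = 0  ⇒  r_C2 = 15 (r>0 drops 1)

15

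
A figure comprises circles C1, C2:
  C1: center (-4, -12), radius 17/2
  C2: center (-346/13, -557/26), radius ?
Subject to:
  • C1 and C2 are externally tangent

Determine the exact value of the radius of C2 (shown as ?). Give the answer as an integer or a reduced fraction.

16

1. [ext C1·C2]  r_C2² + 17r_C2 − 528 = 0  ⇒  r_C2 = 16 (r>0 drops 1)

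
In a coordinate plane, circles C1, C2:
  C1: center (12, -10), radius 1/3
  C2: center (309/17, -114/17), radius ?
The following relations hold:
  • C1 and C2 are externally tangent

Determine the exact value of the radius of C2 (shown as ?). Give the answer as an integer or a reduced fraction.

20/3

1. [ext C1·C2]  r_C2² + (2/3)r_C2 − 440/9 = 0  ⇒  r_C2 = 20/3 (r>0 drops 1)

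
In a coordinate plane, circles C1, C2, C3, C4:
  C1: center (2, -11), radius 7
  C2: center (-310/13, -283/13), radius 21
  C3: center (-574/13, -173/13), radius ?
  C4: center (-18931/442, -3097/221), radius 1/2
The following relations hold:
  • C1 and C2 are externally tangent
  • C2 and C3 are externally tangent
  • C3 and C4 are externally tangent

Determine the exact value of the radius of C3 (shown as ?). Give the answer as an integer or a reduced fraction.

1

1. [ext C2·C3]  r_C3² + 42r_C3 − 43 = 0  ⇒  r_C3 = 1 (r>0 drops 1)
2. [ext C3·C4]  r_C3² + 1r_C3 − 2 = 0  ⇒  r_C3 = 1 (r>0 drops 1)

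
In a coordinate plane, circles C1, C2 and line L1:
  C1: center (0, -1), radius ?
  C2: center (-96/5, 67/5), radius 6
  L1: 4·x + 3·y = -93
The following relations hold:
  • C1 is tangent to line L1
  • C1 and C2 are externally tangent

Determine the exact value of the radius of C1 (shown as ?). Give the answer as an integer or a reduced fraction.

18

1. [C1‖L1]  r_C1² − 324 = 0  ⇒  r_C1 = 18 (r>0 drops 1)
2. [ext C1·C2]  r_C1² + 12r_C1 − 540 = 0  ⇒  r_C1 = 18 (r>0 drops 1)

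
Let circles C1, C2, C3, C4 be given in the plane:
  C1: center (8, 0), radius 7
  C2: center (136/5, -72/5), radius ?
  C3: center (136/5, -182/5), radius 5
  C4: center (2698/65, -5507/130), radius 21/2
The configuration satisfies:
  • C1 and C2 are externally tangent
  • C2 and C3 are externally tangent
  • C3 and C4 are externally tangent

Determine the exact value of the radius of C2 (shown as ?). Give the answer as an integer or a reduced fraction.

17

1. [ext C1·C2]  r_C2² + 14r_C2 − 527 = 0  ⇒  r_C2 = 17 (r>0 drops 1)
2. [ext C2·C3]  r_C2² + 10r_C2 − 459 = 0  ⇒  r_C2 = 17 (r>0 drops 1)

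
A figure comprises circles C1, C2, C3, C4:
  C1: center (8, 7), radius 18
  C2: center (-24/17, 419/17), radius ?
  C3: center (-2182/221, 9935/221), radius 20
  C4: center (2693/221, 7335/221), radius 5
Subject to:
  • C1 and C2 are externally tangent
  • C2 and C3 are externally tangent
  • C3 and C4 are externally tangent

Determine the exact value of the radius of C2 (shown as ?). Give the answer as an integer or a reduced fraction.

1. [ext C1·C2]  r_C2² + 36r_C2 − 76 = 0  ⇒  r_C2 = 2 (r>0 drops 1)
2. [ext C2·C3]  r_C2² + 40r_C2 − 84 = 0  ⇒  r_C2 = 2 (r>0 drops 1)

2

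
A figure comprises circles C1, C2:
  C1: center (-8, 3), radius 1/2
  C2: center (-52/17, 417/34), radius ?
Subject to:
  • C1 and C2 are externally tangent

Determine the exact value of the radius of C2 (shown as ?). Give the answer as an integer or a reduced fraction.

1. [ext C1·C2]  r_C2² + 1r_C2 − 110 = 0  ⇒  r_C2 = 10 (r>0 drops 1)

10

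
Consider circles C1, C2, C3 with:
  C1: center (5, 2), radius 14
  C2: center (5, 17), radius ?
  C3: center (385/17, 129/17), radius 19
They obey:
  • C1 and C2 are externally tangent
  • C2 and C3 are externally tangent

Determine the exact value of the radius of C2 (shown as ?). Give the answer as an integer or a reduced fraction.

1

1. [ext C1·C2]  r_C2² + 28r_C2 − 29 = 0  ⇒  r_C2 = 1 (r>0 drops 1)
2. [ext C2·C3]  r_C2² + 38r_C2 − 39 = 0  ⇒  r_C2 = 1 (r>0 drops 1)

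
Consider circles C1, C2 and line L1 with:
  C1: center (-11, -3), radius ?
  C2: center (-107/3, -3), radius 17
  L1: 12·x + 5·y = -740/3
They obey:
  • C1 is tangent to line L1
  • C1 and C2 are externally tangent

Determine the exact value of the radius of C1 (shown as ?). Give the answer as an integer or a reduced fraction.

23/3

1. [C1‖L1]  r_C1² − 529/9 = 0  ⇒  r_C1 = 23/3 (r>0 drops 1)
2. [ext C1·C2]  r_C1² + 34r_C1 − 2875/9 = 0  ⇒  r_C1 = 23/3 (r>0 drops 1)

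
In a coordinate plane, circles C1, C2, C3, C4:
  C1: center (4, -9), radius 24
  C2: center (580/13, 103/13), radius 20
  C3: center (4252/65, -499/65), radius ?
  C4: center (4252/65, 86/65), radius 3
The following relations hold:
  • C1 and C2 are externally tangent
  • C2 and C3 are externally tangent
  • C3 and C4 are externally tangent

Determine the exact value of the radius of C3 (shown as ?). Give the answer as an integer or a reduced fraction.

1. [ext C2·C3]  r_C3² + 40r_C3 − 276 = 0  ⇒  r_C3 = 6 (r>0 drops 1)
2. [ext C3·C4]  r_C3² + 6r_C3 − 72 = 0  ⇒  r_C3 = 6 (r>0 drops 1)

6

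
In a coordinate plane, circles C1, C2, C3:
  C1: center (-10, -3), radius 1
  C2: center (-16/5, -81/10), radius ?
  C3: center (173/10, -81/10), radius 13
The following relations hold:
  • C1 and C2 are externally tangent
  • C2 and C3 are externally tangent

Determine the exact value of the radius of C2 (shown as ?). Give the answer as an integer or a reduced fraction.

1. [ext C1·C2]  r_C2² + 2r_C2 − 285/4 = 0  ⇒  r_C2 = 15/2 (r>0 drops 1)
2. [ext C2·C3]  r_C2² + 26r_C2 − 1005/4 = 0  ⇒  r_C2 = 15/2 (r>0 drops 1)

15/2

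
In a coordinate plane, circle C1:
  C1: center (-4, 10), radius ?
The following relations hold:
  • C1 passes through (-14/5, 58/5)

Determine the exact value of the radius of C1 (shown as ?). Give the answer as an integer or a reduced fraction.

2

1. [C1∋P]  r_C1² − 4 = 0  ⇒  r_C1 = 2 (r>0 drops 1)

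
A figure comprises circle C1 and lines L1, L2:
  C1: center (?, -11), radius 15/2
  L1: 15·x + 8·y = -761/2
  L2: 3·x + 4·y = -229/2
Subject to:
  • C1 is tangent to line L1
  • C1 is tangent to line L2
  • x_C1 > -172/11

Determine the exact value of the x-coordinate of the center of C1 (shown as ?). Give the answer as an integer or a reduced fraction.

1. [C1‖L1]  x_C1² + 39x_C1 + 308 = 0  ⇒  x_C1 = -28 or -11
2. [C1‖L2]  x_C1² + 47x_C1 + 396 = 0  ⇒  x_C1 = -36 or -11

-11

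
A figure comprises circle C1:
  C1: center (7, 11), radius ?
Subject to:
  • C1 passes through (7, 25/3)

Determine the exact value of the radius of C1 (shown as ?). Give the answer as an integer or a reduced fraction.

1. [C1∋P]  r_C1² − 64/9 = 0  ⇒  r_C1 = 8/3 (r>0 drops 1)

8/3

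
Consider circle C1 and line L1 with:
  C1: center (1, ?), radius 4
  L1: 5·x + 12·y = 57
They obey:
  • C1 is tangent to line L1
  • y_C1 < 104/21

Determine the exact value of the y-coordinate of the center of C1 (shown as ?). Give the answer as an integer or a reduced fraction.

0

1. [C1‖L1]  y_C1² − (26/3)y_C1 = 0  ⇒  y_C1 = 0 or 26/3
2. given y_C1 < 104/21: keep 0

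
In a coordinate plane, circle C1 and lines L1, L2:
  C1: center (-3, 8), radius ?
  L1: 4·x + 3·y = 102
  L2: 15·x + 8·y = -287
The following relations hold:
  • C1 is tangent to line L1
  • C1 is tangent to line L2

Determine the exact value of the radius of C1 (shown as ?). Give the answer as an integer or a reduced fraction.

18

1. [C1‖L1]  r_C1² − 324 = 0  ⇒  r_C1 = 18 (r>0 drops 1)
2. [C1‖L2]  r_C1² − 324 = 0  ⇒  r_C1 = 18 (r>0 drops 1)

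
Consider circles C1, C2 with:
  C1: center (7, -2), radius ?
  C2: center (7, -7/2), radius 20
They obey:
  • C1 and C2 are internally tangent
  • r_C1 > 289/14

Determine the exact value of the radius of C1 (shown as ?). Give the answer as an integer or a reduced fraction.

43/2

1. [int C1,C2]  r_C1² − 40r_C1 + 1591/4 = 0  ⇒  r_C1 = 37/2 or 43/2
2. given r_C1 > 289/14: keep 43/2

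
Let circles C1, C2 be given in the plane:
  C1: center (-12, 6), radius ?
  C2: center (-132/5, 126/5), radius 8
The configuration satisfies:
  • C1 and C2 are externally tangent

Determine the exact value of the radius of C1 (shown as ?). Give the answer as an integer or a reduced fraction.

1. [ext C1·C2]  r_C1² + 16r_C1 − 512 = 0  ⇒  r_C1 = 16 (r>0 drops 1)

16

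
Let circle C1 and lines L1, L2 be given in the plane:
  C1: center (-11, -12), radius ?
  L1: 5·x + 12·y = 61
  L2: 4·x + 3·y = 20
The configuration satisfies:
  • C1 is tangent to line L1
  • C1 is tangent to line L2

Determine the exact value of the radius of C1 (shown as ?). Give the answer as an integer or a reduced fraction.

1. [C1‖L1]  r_C1² − 400 = 0  ⇒  r_C1 = 20 (r>0 drops 1)
2. [C1‖L2]  r_C1² − 400 = 0  ⇒  r_C1 = 20 (r>0 drops 1)

20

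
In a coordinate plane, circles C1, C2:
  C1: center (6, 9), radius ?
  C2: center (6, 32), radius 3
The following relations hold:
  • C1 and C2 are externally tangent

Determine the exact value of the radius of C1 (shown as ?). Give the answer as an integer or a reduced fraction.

20

1. [ext C1·C2]  r_C1² + 6r_C1 − 520 = 0  ⇒  r_C1 = 20 (r>0 drops 1)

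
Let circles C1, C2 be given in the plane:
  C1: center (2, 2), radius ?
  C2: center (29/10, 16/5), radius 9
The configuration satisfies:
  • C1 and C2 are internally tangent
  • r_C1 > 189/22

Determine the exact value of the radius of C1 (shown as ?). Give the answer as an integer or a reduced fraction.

21/2

1. [int C1,C2]  r_C1² − 18r_C1 + 315/4 = 0  ⇒  r_C1 = 15/2 or 21/2
2. given r_C1 > 189/22: keep 21/2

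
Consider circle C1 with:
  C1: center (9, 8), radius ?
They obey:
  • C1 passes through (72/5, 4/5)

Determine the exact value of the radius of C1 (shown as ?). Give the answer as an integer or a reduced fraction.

9

1. [C1∋P]  r_C1² − 81 = 0  ⇒  r_C1 = 9 (r>0 drops 1)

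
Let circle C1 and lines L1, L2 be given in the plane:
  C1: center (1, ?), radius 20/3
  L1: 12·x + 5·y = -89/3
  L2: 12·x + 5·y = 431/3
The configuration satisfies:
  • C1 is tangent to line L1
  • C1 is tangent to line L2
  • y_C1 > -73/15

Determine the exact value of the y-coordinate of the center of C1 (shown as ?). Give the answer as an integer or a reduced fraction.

9

1. [C1‖L1]  y_C1² + (50/3)y_C1 − 231 = 0  ⇒  y_C1 = -77/3 or 9
2. [C1‖L2]  y_C1² − (158/3)y_C1 + 393 = 0  ⇒  y_C1 = 9 or 131/3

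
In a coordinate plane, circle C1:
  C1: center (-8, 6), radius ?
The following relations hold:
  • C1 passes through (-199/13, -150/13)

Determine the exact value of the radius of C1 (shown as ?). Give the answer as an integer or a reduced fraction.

19

1. [C1∋P]  r_C1² − 361 = 0  ⇒  r_C1 = 19 (r>0 drops 1)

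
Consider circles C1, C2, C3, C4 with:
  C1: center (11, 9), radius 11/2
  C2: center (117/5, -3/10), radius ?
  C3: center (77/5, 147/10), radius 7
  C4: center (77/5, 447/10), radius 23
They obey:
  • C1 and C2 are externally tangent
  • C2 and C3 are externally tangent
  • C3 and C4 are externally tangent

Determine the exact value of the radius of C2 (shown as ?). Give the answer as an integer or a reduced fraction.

1. [ext C1·C2]  r_C2² + 11r_C2 − 210 = 0  ⇒  r_C2 = 10 (r>0 drops 1)
2. [ext C2·C3]  r_C2² + 14r_C2 − 240 = 0  ⇒  r_C2 = 10 (r>0 drops 1)

10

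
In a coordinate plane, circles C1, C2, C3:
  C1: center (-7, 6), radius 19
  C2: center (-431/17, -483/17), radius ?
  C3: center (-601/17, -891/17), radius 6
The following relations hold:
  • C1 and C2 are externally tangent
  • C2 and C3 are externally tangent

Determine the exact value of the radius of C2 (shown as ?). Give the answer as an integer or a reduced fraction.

20

1. [ext C1·C2]  r_C2² + 38r_C2 − 1160 = 0  ⇒  r_C2 = 20 (r>0 drops 1)
2. [ext C2·C3]  r_C2² + 12r_C2 − 640 = 0  ⇒  r_C2 = 20 (r>0 drops 1)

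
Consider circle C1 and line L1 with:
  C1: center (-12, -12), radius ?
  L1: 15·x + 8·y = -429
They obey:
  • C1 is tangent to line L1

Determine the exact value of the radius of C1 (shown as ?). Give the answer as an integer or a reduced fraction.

1. [C1‖L1]  r_C1² − 81 = 0  ⇒  r_C1 = 9 (r>0 drops 1)

9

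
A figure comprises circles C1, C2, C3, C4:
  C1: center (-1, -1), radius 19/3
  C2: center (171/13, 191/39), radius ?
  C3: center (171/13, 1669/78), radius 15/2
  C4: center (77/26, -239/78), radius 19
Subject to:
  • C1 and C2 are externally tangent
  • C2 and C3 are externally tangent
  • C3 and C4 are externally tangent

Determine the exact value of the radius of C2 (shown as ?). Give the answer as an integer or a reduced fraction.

9

1. [ext C1·C2]  r_C2² + (38/3)r_C2 − 195 = 0  ⇒  r_C2 = 9 (r>0 drops 1)
2. [ext C2·C3]  r_C2² + 15r_C2 − 216 = 0  ⇒  r_C2 = 9 (r>0 drops 1)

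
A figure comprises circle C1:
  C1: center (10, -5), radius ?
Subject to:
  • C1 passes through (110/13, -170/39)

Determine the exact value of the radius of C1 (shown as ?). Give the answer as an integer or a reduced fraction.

1. [C1∋P]  r_C1² − 25/9 = 0  ⇒  r_C1 = 5/3 (r>0 drops 1)

5/3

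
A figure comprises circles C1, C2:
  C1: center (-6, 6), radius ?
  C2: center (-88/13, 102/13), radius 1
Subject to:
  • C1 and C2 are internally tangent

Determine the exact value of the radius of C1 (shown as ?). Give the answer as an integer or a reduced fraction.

1. [int C1,C2]  r_C1² − 2r_C1 − 3 = 0  ⇒  r_C1 = 3 (r>0 drops 1)

3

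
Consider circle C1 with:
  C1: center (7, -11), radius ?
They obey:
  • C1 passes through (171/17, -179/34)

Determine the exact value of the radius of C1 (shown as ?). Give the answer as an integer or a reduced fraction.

13/2

1. [C1∋P]  r_C1² − 169/4 = 0  ⇒  r_C1 = 13/2 (r>0 drops 1)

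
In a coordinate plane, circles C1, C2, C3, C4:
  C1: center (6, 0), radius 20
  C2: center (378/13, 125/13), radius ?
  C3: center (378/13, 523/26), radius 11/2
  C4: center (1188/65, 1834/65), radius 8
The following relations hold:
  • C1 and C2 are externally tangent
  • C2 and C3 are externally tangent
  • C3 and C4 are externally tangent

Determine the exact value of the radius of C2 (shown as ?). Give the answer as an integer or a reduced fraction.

5

1. [ext C1·C2]  r_C2² + 40r_C2 − 225 = 0  ⇒  r_C2 = 5 (r>0 drops 1)
2. [ext C2·C3]  r_C2² + 11r_C2 − 80 = 0  ⇒  r_C2 = 5 (r>0 drops 1)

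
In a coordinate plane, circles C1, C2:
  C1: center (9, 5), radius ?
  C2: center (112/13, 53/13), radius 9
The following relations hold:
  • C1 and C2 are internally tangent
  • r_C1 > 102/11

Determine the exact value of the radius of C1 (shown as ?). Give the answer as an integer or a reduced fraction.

1. [int C1,C2]  r_C1² − 18r_C1 + 80 = 0  ⇒  r_C1 = 8 or 10
2. given r_C1 > 102/11: keep 10

10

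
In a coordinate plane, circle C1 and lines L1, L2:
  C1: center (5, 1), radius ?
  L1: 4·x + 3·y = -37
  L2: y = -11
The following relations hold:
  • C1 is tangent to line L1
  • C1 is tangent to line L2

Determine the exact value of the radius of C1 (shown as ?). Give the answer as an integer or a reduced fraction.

12

1. [C1‖L1]  r_C1² − 144 = 0  ⇒  r_C1 = 12 (r>0 drops 1)
2. [C1‖L2]  r_C1² − 144 = 0  ⇒  r_C1 = 12 (r>0 drops 1)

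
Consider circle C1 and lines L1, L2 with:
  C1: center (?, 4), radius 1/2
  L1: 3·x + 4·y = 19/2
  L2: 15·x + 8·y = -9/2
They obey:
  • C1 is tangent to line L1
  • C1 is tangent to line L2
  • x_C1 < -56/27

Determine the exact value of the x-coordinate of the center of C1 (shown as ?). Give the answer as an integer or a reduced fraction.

1. [C1‖L1]  x_C1² + (13/3)x_C1 + 4 = 0  ⇒  x_C1 = -3 or -4/3
2. [C1‖L2]  x_C1² + (73/15)x_C1 + 28/5 = 0  ⇒  x_C1 = -3 or -28/15

-3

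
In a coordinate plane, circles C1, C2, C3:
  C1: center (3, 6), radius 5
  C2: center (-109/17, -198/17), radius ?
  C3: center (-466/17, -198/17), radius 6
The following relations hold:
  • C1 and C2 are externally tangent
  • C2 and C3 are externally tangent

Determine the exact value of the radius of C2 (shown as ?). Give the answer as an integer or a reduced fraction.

15

1. [ext C1·C2]  r_C2² + 10r_C2 − 375 = 0  ⇒  r_C2 = 15 (r>0 drops 1)
2. [ext C2·C3]  r_C2² + 12r_C2 − 405 = 0  ⇒  r_C2 = 15 (r>0 drops 1)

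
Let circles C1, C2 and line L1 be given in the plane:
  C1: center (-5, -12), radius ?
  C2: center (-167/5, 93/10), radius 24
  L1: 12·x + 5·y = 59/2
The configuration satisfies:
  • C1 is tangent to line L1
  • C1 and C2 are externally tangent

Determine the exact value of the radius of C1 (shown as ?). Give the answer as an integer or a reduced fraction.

1. [C1‖L1]  r_C1² − 529/4 = 0  ⇒  r_C1 = 23/2 (r>0 drops 1)
2. [ext C1·C2]  r_C1² + 48r_C1 − 2737/4 = 0  ⇒  r_C1 = 23/2 (r>0 drops 1)

23/2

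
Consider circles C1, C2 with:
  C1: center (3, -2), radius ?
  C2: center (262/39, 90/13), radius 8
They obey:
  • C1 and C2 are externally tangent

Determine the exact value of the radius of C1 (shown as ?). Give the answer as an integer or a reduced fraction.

1. [ext C1·C2]  r_C1² + 16r_C1 − 265/9 = 0  ⇒  r_C1 = 5/3 (r>0 drops 1)

5/3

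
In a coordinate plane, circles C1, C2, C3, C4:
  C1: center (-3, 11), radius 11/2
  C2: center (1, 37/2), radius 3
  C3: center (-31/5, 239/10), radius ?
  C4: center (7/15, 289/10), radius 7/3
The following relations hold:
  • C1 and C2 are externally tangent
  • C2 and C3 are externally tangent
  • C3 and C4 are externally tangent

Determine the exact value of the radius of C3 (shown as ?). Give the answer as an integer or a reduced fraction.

6

1. [ext C2·C3]  r_C3² + 6r_C3 − 72 = 0  ⇒  r_C3 = 6 (r>0 drops 1)
2. [ext C3·C4]  r_C3² + (14/3)r_C3 − 64 = 0  ⇒  r_C3 = 6 (r>0 drops 1)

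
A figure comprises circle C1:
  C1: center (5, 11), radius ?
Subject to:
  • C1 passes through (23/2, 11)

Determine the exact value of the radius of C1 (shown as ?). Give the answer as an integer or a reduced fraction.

1. [C1∋P]  r_C1² − 169/4 = 0  ⇒  r_C1 = 13/2 (r>0 drops 1)

13/2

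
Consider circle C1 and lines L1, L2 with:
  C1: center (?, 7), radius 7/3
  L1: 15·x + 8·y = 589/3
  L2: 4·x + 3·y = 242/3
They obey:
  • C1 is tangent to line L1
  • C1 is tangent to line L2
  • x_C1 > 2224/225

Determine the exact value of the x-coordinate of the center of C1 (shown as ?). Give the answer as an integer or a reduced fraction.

12

1. [C1‖L1]  x_C1² − (842/45)x_C1 + 1208/15 = 0  ⇒  x_C1 = 302/45 or 12
2. [C1‖L2]  x_C1² − (179/6)x_C1 + 214 = 0  ⇒  x_C1 = 12 or 107/6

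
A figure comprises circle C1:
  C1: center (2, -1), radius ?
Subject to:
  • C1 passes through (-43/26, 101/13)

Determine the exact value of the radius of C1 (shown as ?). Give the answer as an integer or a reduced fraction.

1. [C1∋P]  r_C1² − 361/4 = 0  ⇒  r_C1 = 19/2 (r>0 drops 1)

19/2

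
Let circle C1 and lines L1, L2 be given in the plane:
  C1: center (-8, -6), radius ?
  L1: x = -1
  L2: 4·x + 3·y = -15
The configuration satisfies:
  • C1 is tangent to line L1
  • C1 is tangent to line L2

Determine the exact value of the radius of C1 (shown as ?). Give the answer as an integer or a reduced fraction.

7

1. [C1‖L1]  r_C1² − 49 = 0  ⇒  r_C1 = 7 (r>0 drops 1)
2. [C1‖L2]  r_C1² − 49 = 0  ⇒  r_C1 = 7 (r>0 drops 1)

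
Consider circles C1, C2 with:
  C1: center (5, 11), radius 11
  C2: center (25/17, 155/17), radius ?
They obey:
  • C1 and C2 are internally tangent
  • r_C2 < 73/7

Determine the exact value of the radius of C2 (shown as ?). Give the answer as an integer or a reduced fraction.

7

1. [int C1,C2]  r_C2² − 22r_C2 + 105 = 0  ⇒  r_C2 = 7 or 15
2. given r_C2 < 73/7: keep 7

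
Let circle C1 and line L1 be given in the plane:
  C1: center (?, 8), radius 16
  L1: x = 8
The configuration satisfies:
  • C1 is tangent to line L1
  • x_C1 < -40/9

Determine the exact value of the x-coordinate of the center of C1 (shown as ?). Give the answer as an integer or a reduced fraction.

1. [C1‖L1]  x_C1² − 16x_C1 − 192 = 0  ⇒  x_C1 = -8 or 24
2. given x_C1 < -40/9: keep -8

-8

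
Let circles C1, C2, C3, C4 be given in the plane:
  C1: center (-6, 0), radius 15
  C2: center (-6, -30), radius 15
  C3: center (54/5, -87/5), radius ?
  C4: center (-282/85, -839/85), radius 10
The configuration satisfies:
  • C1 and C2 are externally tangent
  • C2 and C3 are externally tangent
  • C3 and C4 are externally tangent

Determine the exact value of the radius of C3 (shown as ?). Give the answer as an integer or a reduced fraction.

6

1. [ext C2·C3]  r_C3² + 30r_C3 − 216 = 0  ⇒  r_C3 = 6 (r>0 drops 1)
2. [ext C3·C4]  r_C3² + 20r_C3 − 156 = 0  ⇒  r_C3 = 6 (r>0 drops 1)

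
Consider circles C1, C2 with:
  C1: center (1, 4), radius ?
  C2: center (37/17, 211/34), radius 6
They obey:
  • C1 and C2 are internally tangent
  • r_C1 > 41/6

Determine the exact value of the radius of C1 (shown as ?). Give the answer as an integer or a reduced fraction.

17/2

1. [int C1,C2]  r_C1² − 12r_C1 + 119/4 = 0  ⇒  r_C1 = 7/2 or 17/2
2. given r_C1 > 41/6: keep 17/2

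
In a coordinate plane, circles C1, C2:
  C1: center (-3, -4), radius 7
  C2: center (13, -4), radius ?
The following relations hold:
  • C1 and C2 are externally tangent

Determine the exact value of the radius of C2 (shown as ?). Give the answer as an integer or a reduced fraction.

9

1. [ext C1·C2]  r_C2² + 14r_C2 − 207 = 0  ⇒  r_C2 = 9 (r>0 drops 1)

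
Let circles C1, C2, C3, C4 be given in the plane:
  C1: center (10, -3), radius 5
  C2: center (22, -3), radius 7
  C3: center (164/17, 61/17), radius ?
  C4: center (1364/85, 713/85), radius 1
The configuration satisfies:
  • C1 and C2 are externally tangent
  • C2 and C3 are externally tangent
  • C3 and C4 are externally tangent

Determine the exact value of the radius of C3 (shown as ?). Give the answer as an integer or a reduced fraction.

7

1. [ext C2·C3]  r_C3² + 14r_C3 − 147 = 0  ⇒  r_C3 = 7 (r>0 drops 1)
2. [ext C3·C4]  r_C3² + 2r_C3 − 63 = 0  ⇒  r_C3 = 7 (r>0 drops 1)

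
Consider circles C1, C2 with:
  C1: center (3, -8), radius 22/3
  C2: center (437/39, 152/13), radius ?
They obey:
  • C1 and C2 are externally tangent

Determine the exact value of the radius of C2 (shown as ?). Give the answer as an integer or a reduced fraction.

1. [ext C1·C2]  r_C2² + (44/3)r_C2 − 1204/3 = 0  ⇒  r_C2 = 14 (r>0 drops 1)

14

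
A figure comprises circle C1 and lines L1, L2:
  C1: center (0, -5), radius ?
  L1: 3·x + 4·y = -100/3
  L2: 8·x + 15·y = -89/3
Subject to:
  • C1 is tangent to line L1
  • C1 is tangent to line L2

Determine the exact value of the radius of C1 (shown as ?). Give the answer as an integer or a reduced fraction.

1. [C1‖L1]  r_C1² − 64/9 = 0  ⇒  r_C1 = 8/3 (r>0 drops 1)
2. [C1‖L2]  r_C1² − 64/9 = 0  ⇒  r_C1 = 8/3 (r>0 drops 1)

8/3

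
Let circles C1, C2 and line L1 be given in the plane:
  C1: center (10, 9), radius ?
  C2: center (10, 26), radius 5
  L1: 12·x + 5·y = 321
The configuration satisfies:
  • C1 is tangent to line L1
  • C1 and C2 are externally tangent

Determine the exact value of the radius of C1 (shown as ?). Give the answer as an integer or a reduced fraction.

12

1. [C1‖L1]  r_C1² − 144 = 0  ⇒  r_C1 = 12 (r>0 drops 1)
2. [ext C1·C2]  r_C1² + 10r_C1 − 264 = 0  ⇒  r_C1 = 12 (r>0 drops 1)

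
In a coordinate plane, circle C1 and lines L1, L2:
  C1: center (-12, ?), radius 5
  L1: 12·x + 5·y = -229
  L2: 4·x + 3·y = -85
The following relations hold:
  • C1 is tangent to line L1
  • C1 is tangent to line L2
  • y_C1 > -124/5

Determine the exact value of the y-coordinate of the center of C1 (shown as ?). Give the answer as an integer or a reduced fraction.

-4

1. [C1‖L1]  y_C1² + 34y_C1 + 120 = 0  ⇒  y_C1 = -30 or -4
2. [C1‖L2]  y_C1² + (74/3)y_C1 + 248/3 = 0  ⇒  y_C1 = -62/3 or -4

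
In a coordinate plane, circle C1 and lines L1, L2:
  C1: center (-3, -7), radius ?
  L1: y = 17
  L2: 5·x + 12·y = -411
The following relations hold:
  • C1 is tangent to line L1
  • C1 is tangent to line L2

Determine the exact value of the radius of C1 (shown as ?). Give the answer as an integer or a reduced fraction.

24

1. [C1‖L1]  r_C1² − 576 = 0  ⇒  r_C1 = 24 (r>0 drops 1)
2. [C1‖L2]  r_C1² − 576 = 0  ⇒  r_C1 = 24 (r>0 drops 1)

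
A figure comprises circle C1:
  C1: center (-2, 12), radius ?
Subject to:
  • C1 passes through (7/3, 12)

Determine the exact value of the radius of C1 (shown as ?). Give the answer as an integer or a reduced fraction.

13/3

1. [C1∋P]  r_C1² − 169/9 = 0  ⇒  r_C1 = 13/3 (r>0 drops 1)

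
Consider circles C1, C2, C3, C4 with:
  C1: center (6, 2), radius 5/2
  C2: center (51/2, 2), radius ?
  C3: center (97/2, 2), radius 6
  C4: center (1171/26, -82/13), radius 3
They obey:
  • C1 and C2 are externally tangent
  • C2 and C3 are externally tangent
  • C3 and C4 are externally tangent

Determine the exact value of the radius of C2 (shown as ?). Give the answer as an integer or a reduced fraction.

17

1. [ext C1·C2]  r_C2² + 5r_C2 − 374 = 0  ⇒  r_C2 = 17 (r>0 drops 1)
2. [ext C2·C3]  r_C2² + 12r_C2 − 493 = 0  ⇒  r_C2 = 17 (r>0 drops 1)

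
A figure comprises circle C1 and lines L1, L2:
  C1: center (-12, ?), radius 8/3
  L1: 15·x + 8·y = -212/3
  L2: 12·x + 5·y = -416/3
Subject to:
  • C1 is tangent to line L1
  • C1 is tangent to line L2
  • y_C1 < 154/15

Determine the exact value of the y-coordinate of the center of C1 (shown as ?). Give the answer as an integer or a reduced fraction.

8

1. [C1‖L1]  y_C1² − (82/3)y_C1 + 464/3 = 0  ⇒  y_C1 = 8 or 58/3
2. [C1‖L2]  y_C1² − (32/15)y_C1 − 704/15 = 0  ⇒  y_C1 = -88/15 or 8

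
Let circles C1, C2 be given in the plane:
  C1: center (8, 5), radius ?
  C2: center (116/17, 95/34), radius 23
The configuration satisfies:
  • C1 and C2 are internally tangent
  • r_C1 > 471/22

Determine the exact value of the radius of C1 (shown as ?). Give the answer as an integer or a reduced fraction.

1. [int C1,C2]  r_C1² − 46r_C1 + 2091/4 = 0  ⇒  r_C1 = 41/2 or 51/2
2. given r_C1 > 471/22: keep 51/2

51/2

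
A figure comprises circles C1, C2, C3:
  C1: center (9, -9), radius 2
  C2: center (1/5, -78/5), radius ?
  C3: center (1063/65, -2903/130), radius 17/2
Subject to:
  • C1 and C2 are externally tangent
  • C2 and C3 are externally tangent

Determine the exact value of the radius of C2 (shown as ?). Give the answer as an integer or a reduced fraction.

9

1. [ext C1·C2]  r_C2² + 4r_C2 − 117 = 0  ⇒  r_C2 = 9 (r>0 drops 1)
2. [ext C2·C3]  r_C2² + 17r_C2 − 234 = 0  ⇒  r_C2 = 9 (r>0 drops 1)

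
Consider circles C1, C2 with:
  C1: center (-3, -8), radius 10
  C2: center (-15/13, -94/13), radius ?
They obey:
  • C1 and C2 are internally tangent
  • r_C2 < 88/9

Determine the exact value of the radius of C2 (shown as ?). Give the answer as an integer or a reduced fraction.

1. [int C1,C2]  r_C2² − 20r_C2 + 96 = 0  ⇒  r_C2 = 8 or 12
2. given r_C2 < 88/9: keep 8

8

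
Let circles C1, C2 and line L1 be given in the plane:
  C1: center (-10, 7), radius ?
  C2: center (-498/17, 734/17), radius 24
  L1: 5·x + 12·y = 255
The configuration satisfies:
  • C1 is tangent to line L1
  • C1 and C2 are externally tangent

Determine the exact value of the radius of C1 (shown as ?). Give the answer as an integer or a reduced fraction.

17

1. [C1‖L1]  r_C1² − 289 = 0  ⇒  r_C1 = 17 (r>0 drops 1)
2. [ext C1·C2]  r_C1² + 48r_C1 − 1105 = 0  ⇒  r_C1 = 17 (r>0 drops 1)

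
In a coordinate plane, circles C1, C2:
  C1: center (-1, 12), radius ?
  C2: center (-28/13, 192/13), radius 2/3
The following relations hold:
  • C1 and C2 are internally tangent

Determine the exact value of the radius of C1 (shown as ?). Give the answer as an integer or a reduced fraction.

11/3

1. [int C1,C2]  r_C1² − (4/3)r_C1 − 77/9 = 0  ⇒  r_C1 = 11/3 (r>0 drops 1)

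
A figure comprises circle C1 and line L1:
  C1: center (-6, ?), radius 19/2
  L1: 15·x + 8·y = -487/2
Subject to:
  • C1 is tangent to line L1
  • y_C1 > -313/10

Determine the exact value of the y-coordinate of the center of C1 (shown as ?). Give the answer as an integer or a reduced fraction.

1

1. [C1‖L1]  y_C1² + (307/8)y_C1 − 315/8 = 0  ⇒  y_C1 = -315/8 or 1
2. given y_C1 > -313/10: keep 1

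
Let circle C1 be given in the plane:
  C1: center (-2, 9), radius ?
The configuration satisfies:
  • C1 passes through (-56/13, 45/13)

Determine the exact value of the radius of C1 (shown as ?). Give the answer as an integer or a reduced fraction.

6

1. [C1∋P]  r_C1² − 36 = 0  ⇒  r_C1 = 6 (r>0 drops 1)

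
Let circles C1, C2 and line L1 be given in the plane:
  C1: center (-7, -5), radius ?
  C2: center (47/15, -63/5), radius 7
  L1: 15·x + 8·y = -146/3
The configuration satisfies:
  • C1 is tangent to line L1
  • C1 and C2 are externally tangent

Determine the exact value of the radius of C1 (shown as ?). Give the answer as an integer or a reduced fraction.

17/3

1. [C1‖L1]  r_C1² − 289/9 = 0  ⇒  r_C1 = 17/3 (r>0 drops 1)
2. [ext C1·C2]  r_C1² + 14r_C1 − 1003/9 = 0  ⇒  r_C1 = 17/3 (r>0 drops 1)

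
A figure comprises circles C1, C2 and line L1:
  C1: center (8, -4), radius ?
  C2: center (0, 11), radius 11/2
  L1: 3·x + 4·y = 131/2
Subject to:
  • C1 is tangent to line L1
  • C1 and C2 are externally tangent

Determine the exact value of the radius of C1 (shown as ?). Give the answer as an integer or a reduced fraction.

23/2

1. [C1‖L1]  r_C1² − 529/4 = 0  ⇒  r_C1 = 23/2 (r>0 drops 1)
2. [ext C1·C2]  r_C1² + 11r_C1 − 1035/4 = 0  ⇒  r_C1 = 23/2 (r>0 drops 1)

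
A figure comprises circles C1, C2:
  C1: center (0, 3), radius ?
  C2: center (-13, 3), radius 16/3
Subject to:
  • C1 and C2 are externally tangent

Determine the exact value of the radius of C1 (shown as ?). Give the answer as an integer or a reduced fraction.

1. [ext C1·C2]  r_C1² + (32/3)r_C1 − 1265/9 = 0  ⇒  r_C1 = 23/3 (r>0 drops 1)

23/3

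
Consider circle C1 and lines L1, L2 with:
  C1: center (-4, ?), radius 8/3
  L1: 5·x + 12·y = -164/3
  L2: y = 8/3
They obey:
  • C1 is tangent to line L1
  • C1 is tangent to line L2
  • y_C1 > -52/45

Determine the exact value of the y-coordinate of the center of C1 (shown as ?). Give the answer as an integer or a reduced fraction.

0

1. [C1‖L1]  y_C1² + (52/9)y_C1 = 0  ⇒  y_C1 = -52/9 or 0
2. [C1‖L2]  y_C1² − (16/3)y_C1 = 0  ⇒  y_C1 = 0 or 16/3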